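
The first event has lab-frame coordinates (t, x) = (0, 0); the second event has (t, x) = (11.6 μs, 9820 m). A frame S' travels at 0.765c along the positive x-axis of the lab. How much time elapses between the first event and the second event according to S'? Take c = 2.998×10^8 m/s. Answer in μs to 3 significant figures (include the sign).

γ = 1/√(1 − 0.765²) = 1.5527
Δt' = γ(Δt − vΔx/c²) = 1.5527 × (11.6 μs − 0.765×9820 m / (2.998×10^8 m/s))
= 1.5527 × (-13.458 μs) = -20.9 μs

Δt' ≈ -20.9 μs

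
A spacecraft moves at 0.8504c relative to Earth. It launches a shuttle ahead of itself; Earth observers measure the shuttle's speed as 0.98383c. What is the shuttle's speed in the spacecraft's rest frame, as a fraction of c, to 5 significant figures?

Inverse velocity addition: u' = (u − v)/(1 − uv/c²)
= (0.98383 − 0.8504)/(1 − 0.98383×0.8504) = 0.13343/0.1633510 = 0.81683

u' ≈ 0.81683c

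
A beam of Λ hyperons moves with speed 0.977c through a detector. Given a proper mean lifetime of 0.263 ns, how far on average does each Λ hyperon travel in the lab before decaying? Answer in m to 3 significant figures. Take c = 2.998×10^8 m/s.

γ = 1/√(1 − 0.977²) = 4.6896
Dilated lifetime: Δt = γτ₀ = 4.6896 × 0.263 ns = 1.2334 ns
d = vΔt = 0.977c × 1.2334 ns = 2.9290×10^8 m/s × 1.2334×10^-9 s = 0.361 m

d ≈ 0.361 m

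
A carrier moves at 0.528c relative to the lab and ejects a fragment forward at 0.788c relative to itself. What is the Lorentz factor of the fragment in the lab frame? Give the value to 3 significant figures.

u_lab = (0.788 + 0.528)/(1 + 0.788×0.528) = 1.316/1.41606 = 0.929337
γ = 1/√(1 − 0.929337²) = 2.71

γ ≈ 2.71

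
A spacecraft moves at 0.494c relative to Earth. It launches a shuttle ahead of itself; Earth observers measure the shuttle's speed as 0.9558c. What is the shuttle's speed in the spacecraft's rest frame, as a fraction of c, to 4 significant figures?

u' ≈ 0.8749c

Inverse velocity addition: u' = (u − v)/(1 − uv/c²)
= (0.9558 − 0.494)/(1 − 0.9558×0.494) = 0.4618/0.527835 = 0.8749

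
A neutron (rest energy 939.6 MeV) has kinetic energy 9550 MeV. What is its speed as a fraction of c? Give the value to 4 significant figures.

γ = 1 + K/(m₀c²) = 1 + 9550/939.6 = 11.1639
β = √(1 − 1/γ²) = 0.9960

β ≈ 0.9960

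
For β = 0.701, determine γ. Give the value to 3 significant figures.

γ ≈ 1.40

γ = 1/√(1 − β²) = 1/√(1 − 0.701²) = 1/√(0.50860) = 1.40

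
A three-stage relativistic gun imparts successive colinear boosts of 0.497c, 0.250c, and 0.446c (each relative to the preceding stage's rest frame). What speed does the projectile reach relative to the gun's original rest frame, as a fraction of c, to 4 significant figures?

u ≈ 0.8566c

Compose boost 2: (0.250 + 0.497)/(1 + 0.250×0.497) = 0.7470/1.12425 = 0.664443
Compose boost 3: (0.446 + 0.664443)/(1 + 0.446×0.664443) = 1.11044/1.29634 = 0.8566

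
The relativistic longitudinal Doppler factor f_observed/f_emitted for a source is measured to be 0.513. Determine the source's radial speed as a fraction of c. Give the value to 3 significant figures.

f_obs/f_src = √((1−β)/(1+β)) = 0.513  ⇒  (1−β)/(1+β) = 0.26317
β = |1 − D²|/(1 + D²) = |1 − 0.26317|/(1 + 0.26317) = 0.583

β ≈ 0.583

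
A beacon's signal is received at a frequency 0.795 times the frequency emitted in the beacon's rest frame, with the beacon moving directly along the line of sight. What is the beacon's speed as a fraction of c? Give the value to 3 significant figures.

β ≈ 0.225

f_obs/f_src = √((1−β)/(1+β)) = 0.795  ⇒  (1−β)/(1+β) = 0.63203
β = |1 − D²|/(1 + D²) = |1 − 0.63203|/(1 + 0.63203) = 0.225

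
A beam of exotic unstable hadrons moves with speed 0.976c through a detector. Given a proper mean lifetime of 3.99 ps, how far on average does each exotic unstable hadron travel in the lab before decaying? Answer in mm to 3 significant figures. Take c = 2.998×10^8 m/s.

γ = 1/√(1 − 0.976²) = 4.5920
Dilated lifetime: Δt = γτ₀ = 4.5920 × 3.99 ps = 18.322 ps
d = vΔt = 0.976c × 18.322 ps = 2.9260×10^8 m/s × 1.8322×10^-11 s = 5.36 mm

d ≈ 5.36 mm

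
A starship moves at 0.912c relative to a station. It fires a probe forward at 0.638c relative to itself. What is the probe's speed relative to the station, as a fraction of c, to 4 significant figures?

Relativistic velocity addition: u = (u' + v)/(1 + u'v/c²)
= (0.638 + 0.912)/(1 + 0.638×0.912) = 1.550/1.58186 = 0.9799

u ≈ 0.9799c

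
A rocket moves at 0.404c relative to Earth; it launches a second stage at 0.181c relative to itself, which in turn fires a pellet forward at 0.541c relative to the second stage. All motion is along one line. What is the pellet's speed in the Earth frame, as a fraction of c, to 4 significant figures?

Compose boost 2: (0.181 + 0.404)/(1 + 0.181×0.404) = 0.5850/1.07312 = 0.545137
Compose boost 3: (0.541 + 0.545137)/(1 + 0.541×0.545137) = 1.08614/1.29492 = 0.8388

u ≈ 0.8388c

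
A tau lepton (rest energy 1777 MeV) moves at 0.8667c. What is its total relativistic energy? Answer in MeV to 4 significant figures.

γ = 1/√(1 − 0.8667²) = 2.00469
E = γm₀c² = 2.00469 × 1777 MeV = 3562 MeV

E ≈ 3562 MeV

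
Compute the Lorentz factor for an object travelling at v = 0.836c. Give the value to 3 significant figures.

γ ≈ 1.82

γ = 1/√(1 − β²) = 1/√(1 − 0.836²) = 1/√(0.30110) = 1.82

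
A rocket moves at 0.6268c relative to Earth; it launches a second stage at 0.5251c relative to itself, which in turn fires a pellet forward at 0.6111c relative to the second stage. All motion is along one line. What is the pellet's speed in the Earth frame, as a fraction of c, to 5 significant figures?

u ≈ 0.96610c

Compose boost 2: (0.5251 + 0.6268)/(1 + 0.5251×0.6268) = 1.1519/1.329133 = 0.8666554
Compose boost 3: (0.6111 + 0.8666554)/(1 + 0.6111×0.8666554) = 1.477755/1.529613 = 0.96610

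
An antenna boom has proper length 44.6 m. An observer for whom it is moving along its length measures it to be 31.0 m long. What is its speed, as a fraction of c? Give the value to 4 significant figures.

β ≈ 0.7189

γ = L₀/L = 44.6/31.0 = 1.43871
β = √(1 − 1/γ²) = 0.7189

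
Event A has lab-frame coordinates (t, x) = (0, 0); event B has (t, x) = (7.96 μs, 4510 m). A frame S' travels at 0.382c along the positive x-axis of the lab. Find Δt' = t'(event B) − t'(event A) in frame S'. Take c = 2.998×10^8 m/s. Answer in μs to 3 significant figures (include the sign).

Δt' ≈ 2.40 μs

γ = 1/√(1 − 0.382²) = 1.0821
Δt' = γ(Δt − vΔx/c²) = 1.0821 × (7.96 μs − 0.382×4510 m / (2.998×10^8 m/s))
= 1.0821 × (2.2134 μs) = 2.40 μs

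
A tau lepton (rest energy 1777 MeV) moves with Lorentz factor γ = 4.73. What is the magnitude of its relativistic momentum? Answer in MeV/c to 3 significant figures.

p ≈ 8220 MeV/c

β = √(1 − 1/γ²) = √(1 − 1/4.73²) = 0.97740
p = γβm₀c = 4.73 × 0.97740 × 1777 MeV/c = 8220 MeV/c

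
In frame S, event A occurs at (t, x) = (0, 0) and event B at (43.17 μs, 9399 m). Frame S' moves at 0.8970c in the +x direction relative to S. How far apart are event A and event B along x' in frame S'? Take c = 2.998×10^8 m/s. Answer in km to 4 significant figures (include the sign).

Δx' ≈ -5.000 km

γ = 1/√(1 − 0.8970²) = 2.26229
Δx' = γ(Δx − vΔt) = 2.26229 × (9399 m − 0.8970×(2.998×10^8 m/s)×43.17×10^-6 s)
= 2.26229 × (-2210.30 m) = -5.000 km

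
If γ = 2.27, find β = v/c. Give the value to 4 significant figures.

β = √(1 − 1/γ²) = √(1 − 1/2.27²) = √(0.805935) = 0.8977

β ≈ 0.8977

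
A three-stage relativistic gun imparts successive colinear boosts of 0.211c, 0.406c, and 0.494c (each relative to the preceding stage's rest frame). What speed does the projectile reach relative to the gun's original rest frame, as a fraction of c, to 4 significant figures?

Compose boost 2: (0.406 + 0.211)/(1 + 0.406×0.211) = 0.6170/1.08567 = 0.568315
Compose boost 3: (0.494 + 0.568315)/(1 + 0.494×0.568315) = 1.06231/1.28075 = 0.8294

u ≈ 0.8294c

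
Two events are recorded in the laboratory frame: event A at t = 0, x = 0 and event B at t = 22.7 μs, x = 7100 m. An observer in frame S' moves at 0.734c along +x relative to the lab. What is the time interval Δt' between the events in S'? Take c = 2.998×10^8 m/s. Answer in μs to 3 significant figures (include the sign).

Δt' ≈ 7.83 μs

γ = 1/√(1 − 0.734²) = 1.4724
Δt' = γ(Δt − vΔx/c²) = 1.4724 × (22.7 μs − 0.734×7100 m / (2.998×10^8 m/s))
= 1.4724 × (5.3171 μs) = 7.83 μs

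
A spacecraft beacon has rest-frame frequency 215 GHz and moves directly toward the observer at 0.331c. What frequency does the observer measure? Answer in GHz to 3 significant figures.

Relativistic Doppler: f_obs = f_src √((1+β)/(1−β))
= 215 × √(1.3310/0.66900) = 215 × 1.4105 = 303 GHz

f_obs ≈ 303 GHz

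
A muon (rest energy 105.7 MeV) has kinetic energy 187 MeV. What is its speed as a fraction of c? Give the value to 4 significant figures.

β ≈ 0.9325

γ = 1 + K/(m₀c²) = 1 + 187/105.7 = 2.76916
β = √(1 − 1/γ²) = 0.9325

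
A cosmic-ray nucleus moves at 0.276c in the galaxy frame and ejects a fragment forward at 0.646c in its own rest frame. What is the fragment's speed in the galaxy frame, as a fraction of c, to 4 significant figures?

u ≈ 0.7825c

Compose boost 2: (0.646 + 0.276)/(1 + 0.646×0.276) = 0.9220/1.17830 = 0.7825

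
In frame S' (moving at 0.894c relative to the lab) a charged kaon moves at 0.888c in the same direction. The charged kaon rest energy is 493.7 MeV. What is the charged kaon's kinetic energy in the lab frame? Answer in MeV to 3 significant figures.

K ≈ 3800 MeV

u_lab = (0.888 + 0.894)/(1 + 0.888×0.894) = 0.993382
γ = 1/√(1 − 0.993382²) = 8.7064
K = (γ − 1)m₀c² = (8.7064 − 1) × 493.7 = 7.7064 × 493.7 = 3800 MeV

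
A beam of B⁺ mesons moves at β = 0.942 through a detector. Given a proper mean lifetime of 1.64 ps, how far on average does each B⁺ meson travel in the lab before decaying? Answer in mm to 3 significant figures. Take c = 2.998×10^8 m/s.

γ = 1/√(1 − 0.942²) = 2.9796
Dilated lifetime: Δt = γτ₀ = 2.9796 × 1.64 ps = 4.8866 ps
d = vΔt = 0.942c × 4.8866 ps = 2.8241×10^8 m/s × 4.8866×10^-12 s = 1.38 mm

d ≈ 1.38 mm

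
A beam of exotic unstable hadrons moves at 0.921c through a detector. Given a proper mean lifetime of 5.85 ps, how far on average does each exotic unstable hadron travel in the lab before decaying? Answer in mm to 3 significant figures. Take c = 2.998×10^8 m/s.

γ = 1/√(1 − 0.921²) = 2.5670
Dilated lifetime: Δt = γτ₀ = 2.5670 × 5.85 ps = 15.017 ps
d = vΔt = 0.921c × 15.017 ps = 2.7612×10^8 m/s × 1.5017×10^-11 s = 4.15 mm

d ≈ 4.15 mm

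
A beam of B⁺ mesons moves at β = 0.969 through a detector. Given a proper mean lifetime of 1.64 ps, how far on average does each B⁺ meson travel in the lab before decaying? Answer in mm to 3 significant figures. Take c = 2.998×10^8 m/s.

d ≈ 1.93 mm

γ = 1/√(1 − 0.969²) = 4.0476
Dilated lifetime: Δt = γτ₀ = 4.0476 × 1.64 ps = 6.6380 ps
d = vΔt = 0.969c × 6.6380 ps = 2.9051×10^8 m/s × 6.6380×10^-12 s = 1.93 mm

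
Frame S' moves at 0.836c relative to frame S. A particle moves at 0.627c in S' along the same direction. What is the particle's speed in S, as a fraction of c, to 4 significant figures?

Relativistic velocity addition: u = (u' + v)/(1 + u'v/c²)
= (0.627 + 0.836)/(1 + 0.627×0.836) = 1.463/1.52417 = 0.9599

u ≈ 0.9599c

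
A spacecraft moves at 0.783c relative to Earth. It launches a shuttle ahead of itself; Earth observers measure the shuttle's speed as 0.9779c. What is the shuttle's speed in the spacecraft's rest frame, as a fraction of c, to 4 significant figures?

Inverse velocity addition: u' = (u − v)/(1 − uv/c²)
= (0.9779 − 0.783)/(1 − 0.9779×0.783) = 0.1949/0.234304 = 0.8318

u' ≈ 0.8318c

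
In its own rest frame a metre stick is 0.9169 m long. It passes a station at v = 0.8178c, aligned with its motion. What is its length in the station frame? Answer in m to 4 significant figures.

γ = 1/√(1 − 0.8178²) = 1.73761
Length contraction: L = L₀/γ = 0.9169/1.73761 = 0.5277 m

L ≈ 0.5277 m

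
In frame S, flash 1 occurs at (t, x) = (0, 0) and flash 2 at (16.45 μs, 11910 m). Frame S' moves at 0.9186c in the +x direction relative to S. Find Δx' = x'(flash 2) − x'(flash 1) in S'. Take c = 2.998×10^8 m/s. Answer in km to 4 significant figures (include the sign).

γ = 1/√(1 − 0.9186²) = 2.53044
Δx' = γ(Δx − vΔt) = 2.53044 × (11910 m − 0.9186×(2.998×10^8 m/s)×16.45×10^-6 s)
= 2.53044 × (7379.73 m) = 18.67 km

Δx' ≈ 18.67 km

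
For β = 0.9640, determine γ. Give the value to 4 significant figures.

γ = 1/√(1 − β²) = 1/√(1 − 0.9640²) = 1/√(0.0707040) = 3.761

γ ≈ 3.761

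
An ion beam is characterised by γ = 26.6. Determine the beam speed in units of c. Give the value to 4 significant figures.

β ≈ 0.9993

β = √(1 − 1/γ²) = √(1 − 1/26.6²) = √(0.998587) = 0.9993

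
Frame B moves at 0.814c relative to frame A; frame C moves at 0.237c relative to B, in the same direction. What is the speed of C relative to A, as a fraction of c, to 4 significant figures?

u ≈ 0.8810c

Compose boost 2: (0.237 + 0.814)/(1 + 0.237×0.814) = 1.051/1.19292 = 0.8810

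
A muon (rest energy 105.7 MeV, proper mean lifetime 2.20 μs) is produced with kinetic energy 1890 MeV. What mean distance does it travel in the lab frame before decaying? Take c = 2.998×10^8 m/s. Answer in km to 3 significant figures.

d ≈ 12.4 km

γ = 1 + K/(m₀c²) = 1 + 1890/105.7 = 18.881
β = √(1 − 1/γ²) = 0.99860
Dilated lifetime: γτ₀ = 18.881 × 2.20 μs = 41.538 μs
d = βc·γτ₀ = 0.99860 × (2.998×10^8 m/s) × 4.1538×10^-5 s = 12.4 km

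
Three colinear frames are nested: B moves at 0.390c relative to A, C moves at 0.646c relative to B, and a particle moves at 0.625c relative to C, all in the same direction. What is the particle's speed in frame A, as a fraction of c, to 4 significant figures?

Compose boost 2: (0.646 + 0.390)/(1 + 0.646×0.390) = 1.036/1.25194 = 0.827516
Compose boost 3: (0.625 + 0.827516)/(1 + 0.625×0.827516) = 1.45252/1.51720 = 0.9574

u ≈ 0.9574c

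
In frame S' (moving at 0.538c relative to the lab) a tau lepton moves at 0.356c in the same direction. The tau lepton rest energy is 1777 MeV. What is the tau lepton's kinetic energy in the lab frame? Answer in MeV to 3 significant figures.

u_lab = (0.356 + 0.538)/(1 + 0.356×0.538) = 0.750297
γ = 1/√(1 − 0.750297²) = 1.5126
K = (γ − 1)m₀c² = (1.5126 − 1) × 1777 = 0.51263 × 1777 = 911 MeV

K ≈ 911 MeV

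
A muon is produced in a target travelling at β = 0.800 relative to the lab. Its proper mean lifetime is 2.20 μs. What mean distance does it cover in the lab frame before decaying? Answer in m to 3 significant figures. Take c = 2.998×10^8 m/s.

d ≈ 879 m

γ = 1/√(1 − 0.800²) = 1.6667
Dilated lifetime: Δt = γτ₀ = 1.6667 × 2.20 μs = 3.6667 μs
d = vΔt = 0.800c × 3.6667 μs = 2.3984×10^8 m/s × 3.6667×10^-6 s = 879 m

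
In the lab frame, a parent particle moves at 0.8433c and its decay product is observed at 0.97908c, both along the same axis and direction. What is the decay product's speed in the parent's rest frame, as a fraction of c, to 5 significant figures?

Inverse velocity addition: u' = (u − v)/(1 − uv/c²)
= (0.97908 − 0.8433)/(1 − 0.97908×0.8433) = 0.13578/0.1743418 = 0.77881

u' ≈ 0.77881c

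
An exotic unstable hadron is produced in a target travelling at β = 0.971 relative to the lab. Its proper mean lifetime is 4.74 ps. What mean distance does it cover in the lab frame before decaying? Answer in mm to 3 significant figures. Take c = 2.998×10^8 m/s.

γ = 1/√(1 − 0.971²) = 4.1827
Dilated lifetime: Δt = γτ₀ = 4.1827 × 4.74 ps = 19.826 ps
d = vΔt = 0.971c × 19.826 ps = 2.9111×10^8 m/s × 1.9826×10^-11 s = 5.77 mm

d ≈ 5.77 mm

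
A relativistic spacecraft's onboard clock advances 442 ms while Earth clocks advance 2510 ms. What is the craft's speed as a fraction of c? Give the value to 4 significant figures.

γ = Δt/τ₀ = 2510/442 = 5.67873
β = √(1 − 1/γ²) = √(1 − 1/5.67873²) = 0.9844

β ≈ 0.9844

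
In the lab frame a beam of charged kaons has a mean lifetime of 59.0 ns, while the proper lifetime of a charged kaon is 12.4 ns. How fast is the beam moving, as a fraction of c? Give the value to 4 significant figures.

γ = Δt/τ₀ = 59.0/12.4 = 4.75806
β = √(1 − 1/γ²) = √(1 − 1/4.75806²) = 0.9777

β ≈ 0.9777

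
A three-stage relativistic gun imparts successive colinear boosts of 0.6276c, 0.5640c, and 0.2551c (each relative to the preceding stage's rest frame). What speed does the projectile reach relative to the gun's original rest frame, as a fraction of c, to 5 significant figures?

Compose boost 2: (0.5640 + 0.6276)/(1 + 0.5640×0.6276) = 1.1916/1.353966 = 0.8800809
Compose boost 3: (0.2551 + 0.8800809)/(1 + 0.2551×0.8800809) = 1.135181/1.224509 = 0.92705

u ≈ 0.92705c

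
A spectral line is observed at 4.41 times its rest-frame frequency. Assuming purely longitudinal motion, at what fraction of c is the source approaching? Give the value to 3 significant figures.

β ≈ 0.902

f_obs/f_src = √((1+β)/(1−β)) = 4.41  ⇒  (1+β)/(1−β) = 19.448
β = |1 − D²|/(1 + D²) = |1 − 19.448|/(1 + 19.448) = 0.902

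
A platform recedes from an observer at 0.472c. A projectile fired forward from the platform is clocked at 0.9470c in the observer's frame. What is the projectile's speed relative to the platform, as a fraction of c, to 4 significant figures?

Inverse velocity addition: u' = (u − v)/(1 − uv/c²)
= (0.9470 − 0.472)/(1 − 0.9470×0.472) = 0.4750/0.553016 = 0.8589

u' ≈ 0.8589c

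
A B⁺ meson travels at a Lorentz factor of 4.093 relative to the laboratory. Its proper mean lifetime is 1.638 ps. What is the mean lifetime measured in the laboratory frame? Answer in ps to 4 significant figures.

Δt ≈ 6.704 ps

γ = 4.093 (given)
Time dilation: Δt = γτ₀ = 4.093 × 1.638 ps = 6.704 ps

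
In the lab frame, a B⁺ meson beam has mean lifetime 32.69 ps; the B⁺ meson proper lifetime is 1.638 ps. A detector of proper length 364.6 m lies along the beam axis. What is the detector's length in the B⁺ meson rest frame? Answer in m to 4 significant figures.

L ≈ 18.27 m

Time dilation ⇒ γ = Δt/τ₀ = 32.69/1.638 = 19.9573
Length contraction: L = L₀/γ = 364.6/19.9573 = 18.27 m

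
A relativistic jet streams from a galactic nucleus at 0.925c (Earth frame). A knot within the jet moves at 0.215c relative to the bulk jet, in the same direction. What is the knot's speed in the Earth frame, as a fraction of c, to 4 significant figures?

Relativistic velocity addition: u = (u' + v)/(1 + u'v/c²)
= (0.215 + 0.925)/(1 + 0.215×0.925) = 1.140/1.19887 = 0.9509

u ≈ 0.9509c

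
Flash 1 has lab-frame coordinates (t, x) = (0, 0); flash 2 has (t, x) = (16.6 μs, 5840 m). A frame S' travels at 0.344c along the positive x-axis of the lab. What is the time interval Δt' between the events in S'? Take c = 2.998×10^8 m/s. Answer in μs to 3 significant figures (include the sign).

γ = 1/√(1 − 0.344²) = 1.0650
Δt' = γ(Δt − vΔx/c²) = 1.0650 × (16.6 μs − 0.344×5840 m / (2.998×10^8 m/s))
= 1.0650 × (9.8990 μs) = 10.5 μs

Δt' ≈ 10.5 μs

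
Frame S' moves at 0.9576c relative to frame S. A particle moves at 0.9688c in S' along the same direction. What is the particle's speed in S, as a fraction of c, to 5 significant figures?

u ≈ 0.99931c

Relativistic velocity addition: u = (u' + v)/(1 + u'v/c²)
= (0.9688 + 0.9576)/(1 + 0.9688×0.9576) = 1.9264/1.927723 = 0.99931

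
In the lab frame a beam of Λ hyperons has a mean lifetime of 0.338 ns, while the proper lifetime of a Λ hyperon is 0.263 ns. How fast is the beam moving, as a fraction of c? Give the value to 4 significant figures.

β ≈ 0.6281

γ = Δt/τ₀ = 0.338/0.263 = 1.28517
β = √(1 − 1/γ²) = √(1 − 1/1.28517²) = 0.6281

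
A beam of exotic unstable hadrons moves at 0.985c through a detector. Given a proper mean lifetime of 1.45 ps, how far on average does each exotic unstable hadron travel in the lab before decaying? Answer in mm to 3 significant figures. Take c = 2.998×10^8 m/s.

d ≈ 2.48 mm

γ = 1/√(1 − 0.985²) = 5.7953
Dilated lifetime: Δt = γτ₀ = 5.7953 × 1.45 ps = 8.4032 ps
d = vΔt = 0.985c × 8.4032 ps = 2.9530×10^8 m/s × 8.4032×10^-12 s = 2.48 mm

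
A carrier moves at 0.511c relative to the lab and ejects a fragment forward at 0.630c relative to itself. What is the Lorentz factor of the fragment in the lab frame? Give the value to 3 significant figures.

u_lab = (0.630 + 0.511)/(1 + 0.630×0.511) = 1.141/1.32193 = 0.863132
γ = 1/√(1 − 0.863132²) = 1.98

γ ≈ 1.98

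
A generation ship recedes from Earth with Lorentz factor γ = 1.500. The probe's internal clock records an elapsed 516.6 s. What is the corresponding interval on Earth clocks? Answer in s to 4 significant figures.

γ = 1.500 (given)
Time dilation: Δt = γτ₀ = 1.500 × 516.6 s = 774.9 s

Δt ≈ 774.9 s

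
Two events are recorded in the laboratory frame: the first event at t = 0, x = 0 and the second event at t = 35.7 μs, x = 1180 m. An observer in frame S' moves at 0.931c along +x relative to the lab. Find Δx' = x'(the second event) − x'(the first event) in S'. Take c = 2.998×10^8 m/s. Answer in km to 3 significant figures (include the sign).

Δx' ≈ -24.1 km

γ = 1/√(1 − 0.931²) = 2.7396
Δx' = γ(Δx − vΔt) = 2.7396 × (1180 m − 0.931×(2.998×10^8 m/s)×35.7×10^-6 s)
= 2.7396 × (-8784.4 m) = -24.1 km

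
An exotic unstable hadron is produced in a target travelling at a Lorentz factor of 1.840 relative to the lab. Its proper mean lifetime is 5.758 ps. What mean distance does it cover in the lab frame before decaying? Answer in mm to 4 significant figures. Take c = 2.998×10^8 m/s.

β = √(1 − 1/γ²) = √(1 − 1/1.840²) = 0.839423
Dilated lifetime: Δt = γτ₀ = 1.840 × 5.758 ps = 10.5947 ps
d = vΔt = 0.839423c × 10.5947 ps = 2.51659×10^8 m/s × 1.05947×10^-11 s = 2.666 mm

d ≈ 2.666 mm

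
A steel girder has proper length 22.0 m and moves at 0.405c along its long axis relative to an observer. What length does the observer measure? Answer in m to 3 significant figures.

γ = 1/√(1 − 0.405²) = 1.0937
Length contraction: L = L₀/γ = 22.0/1.0937 = 20.1 m

L ≈ 20.1 m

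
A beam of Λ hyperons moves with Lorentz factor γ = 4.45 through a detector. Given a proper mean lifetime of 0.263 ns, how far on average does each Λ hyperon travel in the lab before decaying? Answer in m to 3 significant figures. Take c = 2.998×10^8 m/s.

β = √(1 − 1/γ²) = √(1 − 1/4.45²) = 0.97442
Dilated lifetime: Δt = γτ₀ = 4.45 × 0.263 ns = 1.1704 ns
d = vΔt = 0.97442c × 1.1704 ns = 2.9213×10^8 m/s × 1.1703×10^-9 s = 0.342 m

d ≈ 0.342 m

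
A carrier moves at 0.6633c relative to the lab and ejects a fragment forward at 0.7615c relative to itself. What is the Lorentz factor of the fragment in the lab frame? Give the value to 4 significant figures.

γ ≈ 3.103

u_lab = (0.7615 + 0.6633)/(1 + 0.7615×0.6633) = 1.4248/1.505103 = 0.9466462
γ = 1/√(1 − 0.9466462²) = 3.103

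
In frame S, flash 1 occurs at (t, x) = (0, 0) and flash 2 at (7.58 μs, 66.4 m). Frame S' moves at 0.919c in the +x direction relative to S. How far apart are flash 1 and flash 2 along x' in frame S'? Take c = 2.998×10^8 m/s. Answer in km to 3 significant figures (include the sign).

γ = 1/√(1 − 0.919²) = 2.5364
Δx' = γ(Δx − vΔt) = 2.5364 × (66.4 m − 0.919×(2.998×10^8 m/s)×7.58×10^-6 s)
= 2.5364 × (-2022.0 m) = -5.13 km

Δx' ≈ -5.13 km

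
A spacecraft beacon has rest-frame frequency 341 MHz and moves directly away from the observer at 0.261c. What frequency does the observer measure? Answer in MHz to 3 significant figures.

Relativistic Doppler: f_obs = f_src √((1−β)/(1+β))
= 341 × √(0.73900/1.2610) = 341 × 0.76553 = 261 MHz

f_obs ≈ 261 MHz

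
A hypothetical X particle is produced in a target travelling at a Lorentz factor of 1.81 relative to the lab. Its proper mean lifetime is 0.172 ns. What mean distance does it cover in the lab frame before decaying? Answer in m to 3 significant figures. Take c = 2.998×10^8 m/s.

β = √(1 − 1/γ²) = √(1 − 1/1.81²) = 0.83352
Dilated lifetime: Δt = γτ₀ = 1.81 × 0.172 ns = 0.31132 ns
d = vΔt = 0.83352c × 0.31132 ns = 2.4989×10^8 m/s × 3.1132×10^-10 s = 0.0778 m

d ≈ 0.0778 m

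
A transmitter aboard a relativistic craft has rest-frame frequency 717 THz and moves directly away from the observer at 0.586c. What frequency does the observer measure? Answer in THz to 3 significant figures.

f_obs ≈ 366 THz

Relativistic Doppler: f_obs = f_src √((1−β)/(1+β))
= 717 × √(0.41400/1.5860) = 717 × 0.51091 = 366 THz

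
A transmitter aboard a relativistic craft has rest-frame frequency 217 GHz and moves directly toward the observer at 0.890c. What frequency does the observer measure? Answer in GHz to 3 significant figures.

Relativistic Doppler: f_obs = f_src √((1+β)/(1−β))
= 217 × √(1.8900/0.11000) = 217 × 4.1451 = 899 GHz

f_obs ≈ 899 GHz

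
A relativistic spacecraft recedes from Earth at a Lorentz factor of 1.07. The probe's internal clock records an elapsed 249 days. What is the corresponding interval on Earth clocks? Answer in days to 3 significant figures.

γ = 1.07 (given)
Time dilation: Δt = γτ₀ = 1.07 × 249 days = 266 days

Δt ≈ 266 days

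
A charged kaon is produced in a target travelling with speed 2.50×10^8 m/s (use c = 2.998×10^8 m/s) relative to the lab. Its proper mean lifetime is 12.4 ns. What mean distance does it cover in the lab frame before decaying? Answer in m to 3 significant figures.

β = v/c = 2.50×10^8 / 2.998×10^8 = 0.83389
γ = 1/√(1 − 0.83389²) = 1.8118
Dilated lifetime: Δt = γτ₀ = 1.8118 × 12.4 ns = 22.467 ns
d = vΔt = 0.83389c × 22.467 ns = 2.5000×10^8 m/s × 2.2467×10^-8 s = 5.62 m

d ≈ 5.62 m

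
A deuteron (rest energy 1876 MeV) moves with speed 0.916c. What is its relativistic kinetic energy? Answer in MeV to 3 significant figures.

K ≈ 2800 MeV

γ = 1/√(1 − 0.916²) = 2.4927
K = (γ − 1)m₀c² = (2.4927 − 1) × 1876 MeV = 1.4927 × 1876 MeV = 2800 MeV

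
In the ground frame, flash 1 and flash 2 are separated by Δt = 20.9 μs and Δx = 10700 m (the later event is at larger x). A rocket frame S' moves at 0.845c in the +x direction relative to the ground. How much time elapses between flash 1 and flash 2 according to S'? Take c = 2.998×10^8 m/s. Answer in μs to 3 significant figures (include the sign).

γ = 1/√(1 − 0.845²) = 1.8700
Δt' = γ(Δt − vΔx/c²) = 1.8700 × (20.9 μs − 0.845×10700 m / (2.998×10^8 m/s))
= 1.8700 × (-9.2584 μs) = -17.3 μs

Δt' ≈ -17.3 μs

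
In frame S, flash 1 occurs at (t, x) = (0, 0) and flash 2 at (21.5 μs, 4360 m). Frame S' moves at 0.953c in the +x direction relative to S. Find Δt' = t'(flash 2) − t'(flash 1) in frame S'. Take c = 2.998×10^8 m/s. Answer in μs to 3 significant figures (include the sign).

γ = 1/√(1 − 0.953²) = 3.3007
Δt' = γ(Δt − vΔx/c²) = 3.3007 × (21.5 μs − 0.953×4360 m / (2.998×10^8 m/s))
= 3.3007 × (7.6405 μs) = 25.2 μs

Δt' ≈ 25.2 μs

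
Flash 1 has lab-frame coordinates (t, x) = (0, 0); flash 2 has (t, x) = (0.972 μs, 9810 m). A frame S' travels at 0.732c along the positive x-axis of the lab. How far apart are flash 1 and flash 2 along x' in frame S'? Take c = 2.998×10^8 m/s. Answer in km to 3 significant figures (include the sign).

γ = 1/√(1 − 0.732²) = 1.4678
Δx' = γ(Δx − vΔt) = 1.4678 × (9810 m − 0.732×(2.998×10^8 m/s)×0.972×10^-6 s)
= 1.4678 × (9596.7 m) = 14.1 km

Δx' ≈ 14.1 km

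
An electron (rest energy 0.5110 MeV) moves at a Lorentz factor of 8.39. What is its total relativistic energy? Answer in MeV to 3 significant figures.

E ≈ 4.29 MeV

γ = 8.39 (given)
E = γm₀c² = 8.39 × 0.5110 MeV = 4.29 MeV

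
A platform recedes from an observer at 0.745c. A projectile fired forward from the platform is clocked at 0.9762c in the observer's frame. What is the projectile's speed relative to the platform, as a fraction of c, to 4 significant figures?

Inverse velocity addition: u' = (u − v)/(1 − uv/c²)
= (0.9762 − 0.745)/(1 − 0.9762×0.745) = 0.2312/0.272731 = 0.8477

u' ≈ 0.8477c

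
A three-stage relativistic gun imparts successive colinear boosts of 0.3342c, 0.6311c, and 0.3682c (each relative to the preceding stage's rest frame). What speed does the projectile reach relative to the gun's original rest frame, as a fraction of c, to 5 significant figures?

Compose boost 2: (0.6311 + 0.3342)/(1 + 0.6311×0.3342) = 0.96530/1.210914 = 0.7971667
Compose boost 3: (0.3682 + 0.7971667)/(1 + 0.3682×0.7971667) = 1.165367/1.293517 = 0.90093

u ≈ 0.90093c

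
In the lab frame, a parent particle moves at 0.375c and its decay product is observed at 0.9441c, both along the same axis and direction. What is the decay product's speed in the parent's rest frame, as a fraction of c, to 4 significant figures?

u' ≈ 0.8810c

Inverse velocity addition: u' = (u − v)/(1 − uv/c²)
= (0.9441 − 0.375)/(1 − 0.9441×0.375) = 0.5691/0.645962 = 0.8810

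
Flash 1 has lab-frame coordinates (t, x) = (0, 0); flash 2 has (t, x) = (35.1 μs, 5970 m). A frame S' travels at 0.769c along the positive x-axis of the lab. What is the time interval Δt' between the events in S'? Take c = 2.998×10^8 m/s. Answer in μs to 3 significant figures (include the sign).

Δt' ≈ 31.0 μs

γ = 1/√(1 − 0.769²) = 1.5643
Δt' = γ(Δt − vΔx/c²) = 1.5643 × (35.1 μs − 0.769×5970 m / (2.998×10^8 m/s))
= 1.5643 × (19.787 μs) = 31.0 μs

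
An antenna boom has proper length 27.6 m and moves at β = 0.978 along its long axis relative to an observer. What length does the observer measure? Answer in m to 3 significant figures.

L ≈ 5.76 m

γ = 1/√(1 − 0.978²) = 4.7938
Length contraction: L = L₀/γ = 27.6/4.7938 = 5.76 m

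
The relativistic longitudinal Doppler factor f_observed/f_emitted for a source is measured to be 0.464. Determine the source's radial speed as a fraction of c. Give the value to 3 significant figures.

β ≈ 0.646

f_obs/f_src = √((1−β)/(1+β)) = 0.464  ⇒  (1−β)/(1+β) = 0.21530
β = |1 − D²|/(1 + D²) = |1 − 0.21530|/(1 + 0.21530) = 0.646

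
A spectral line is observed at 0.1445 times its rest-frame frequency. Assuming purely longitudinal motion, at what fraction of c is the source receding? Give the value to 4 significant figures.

β ≈ 0.9591

f_obs/f_src = √((1−β)/(1+β)) = 0.1445  ⇒  (1−β)/(1+β) = 0.0208802
β = |1 − D²|/(1 + D²) = |1 − 0.0208802|/(1 + 0.0208802) = 0.9591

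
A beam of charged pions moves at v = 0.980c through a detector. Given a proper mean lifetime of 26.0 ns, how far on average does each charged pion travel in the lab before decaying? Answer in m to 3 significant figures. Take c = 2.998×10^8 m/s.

d ≈ 38.4 m

γ = 1/√(1 − 0.980²) = 5.0252
Dilated lifetime: Δt = γτ₀ = 5.0252 × 26.0 ns = 130.65 ns
d = vΔt = 0.980c × 130.65 ns = 2.9380×10^8 m/s × 1.3065×10^-7 s = 38.4 m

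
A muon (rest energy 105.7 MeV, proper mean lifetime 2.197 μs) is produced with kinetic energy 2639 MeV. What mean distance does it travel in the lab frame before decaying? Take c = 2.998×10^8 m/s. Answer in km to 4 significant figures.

d ≈ 17.09 km

γ = 1 + K/(m₀c²) = 1 + 2639/105.7 = 25.9669
β = √(1 − 1/γ²) = 0.999258
Dilated lifetime: γτ₀ = 25.9669 × 2.197 μs = 57.0493 μs
d = βc·γτ₀ = 0.999258 × (2.998×10^8 m/s) × 5.70493×10^-5 s = 17.09 km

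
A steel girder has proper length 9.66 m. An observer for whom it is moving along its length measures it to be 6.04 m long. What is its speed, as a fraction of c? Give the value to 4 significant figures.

β ≈ 0.7804

γ = L₀/L = 9.66/6.04 = 1.59934
β = √(1 − 1/γ²) = 0.7804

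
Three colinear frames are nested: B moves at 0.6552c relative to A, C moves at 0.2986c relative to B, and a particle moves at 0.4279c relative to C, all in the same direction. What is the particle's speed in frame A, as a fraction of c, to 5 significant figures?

u ≈ 0.91373c

Compose boost 2: (0.2986 + 0.6552)/(1 + 0.2986×0.6552) = 0.95380/1.195643 = 0.7977299
Compose boost 3: (0.4279 + 0.7977299)/(1 + 0.4279×0.7977299) = 1.225630/1.341349 = 0.91373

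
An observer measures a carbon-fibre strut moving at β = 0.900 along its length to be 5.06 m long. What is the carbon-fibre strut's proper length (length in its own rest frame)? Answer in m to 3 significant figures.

L₀ ≈ 11.6 m

γ = 1/√(1 − 0.900²) = 2.2942
L₀ = γL = 2.2942 × 5.06 = 11.6 m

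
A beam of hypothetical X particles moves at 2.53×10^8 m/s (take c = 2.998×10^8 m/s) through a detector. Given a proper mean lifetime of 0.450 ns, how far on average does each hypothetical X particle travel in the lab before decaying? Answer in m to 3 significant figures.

β = v/c = 2.53×10^8 / 2.998×10^8 = 0.84390
γ = 1/√(1 − 0.84390²) = 1.8639
Dilated lifetime: Δt = γτ₀ = 1.8639 × 0.450 ns = 0.83876 ns
d = vΔt = 0.84390c × 0.83876 ns = 2.5300×10^8 m/s × 8.3876×10^-10 s = 0.212 m

d ≈ 0.212 m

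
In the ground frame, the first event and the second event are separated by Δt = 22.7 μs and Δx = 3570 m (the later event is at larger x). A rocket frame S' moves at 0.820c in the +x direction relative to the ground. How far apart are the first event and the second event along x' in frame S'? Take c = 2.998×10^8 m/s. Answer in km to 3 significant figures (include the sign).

Δx' ≈ -3.51 km

γ = 1/√(1 − 0.820²) = 1.7471
Δx' = γ(Δx − vΔt) = 1.7471 × (3570 m − 0.820×(2.998×10^8 m/s)×22.7×10^-6 s)
= 1.7471 × (-2010.5 m) = -3.51 km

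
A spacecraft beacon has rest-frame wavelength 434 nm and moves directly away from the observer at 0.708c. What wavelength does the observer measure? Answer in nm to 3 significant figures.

λ_obs ≈ 1050 nm

Relativistic Doppler: λ_obs = λ_src √((1+β)/(1−β))
= 434 × √(1.7080/0.29200) = 434 × 2.4185 = 1050 nm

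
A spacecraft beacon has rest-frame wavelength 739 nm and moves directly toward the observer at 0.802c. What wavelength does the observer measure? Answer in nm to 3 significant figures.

Relativistic Doppler: λ_obs = λ_src √((1−β)/(1+β))
= 739 × √(0.19800/1.8020) = 739 × 0.33148 = 245 nm

λ_obs ≈ 245 nm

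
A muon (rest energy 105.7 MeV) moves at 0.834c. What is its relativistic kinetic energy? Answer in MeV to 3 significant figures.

K ≈ 85.9 MeV

γ = 1/√(1 − 0.834²) = 1.8124
K = (γ − 1)m₀c² = (1.8124 − 1) × 105.7 MeV = 0.81237 × 105.7 MeV = 85.9 MeV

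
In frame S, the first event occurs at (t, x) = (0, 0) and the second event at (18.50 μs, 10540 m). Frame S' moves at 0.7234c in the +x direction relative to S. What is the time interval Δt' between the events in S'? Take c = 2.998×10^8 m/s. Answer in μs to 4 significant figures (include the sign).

Δt' ≈ -10.04 μs

γ = 1/√(1 − 0.7234²) = 1.44837
Δt' = γ(Δt − vΔx/c²) = 1.44837 × (18.50 μs − 0.7234×10540 m / (2.998×10^8 m/s))
= 1.44837 × (-6.93241 μs) = -10.04 μs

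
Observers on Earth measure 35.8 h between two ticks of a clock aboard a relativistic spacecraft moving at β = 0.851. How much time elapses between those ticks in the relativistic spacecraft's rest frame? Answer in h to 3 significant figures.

γ = 1/√(1 − 0.851²) = 1.9042
Proper time: τ₀ = Δt/γ = 35.8/1.9042 = 18.8 h

τ₀ ≈ 18.8 h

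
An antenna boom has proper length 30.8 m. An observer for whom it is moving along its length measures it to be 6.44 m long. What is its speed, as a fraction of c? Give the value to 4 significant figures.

γ = L₀/L = 30.8/6.44 = 4.78261
β = √(1 − 1/γ²) = 0.9779

β ≈ 0.9779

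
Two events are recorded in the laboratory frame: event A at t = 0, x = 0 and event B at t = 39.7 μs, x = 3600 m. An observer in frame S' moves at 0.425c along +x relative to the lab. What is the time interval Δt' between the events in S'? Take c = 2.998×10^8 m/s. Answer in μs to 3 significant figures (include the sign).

Δt' ≈ 38.2 μs

γ = 1/√(1 − 0.425²) = 1.1047
Δt' = γ(Δt − vΔx/c²) = 1.1047 × (39.7 μs − 0.425×3600 m / (2.998×10^8 m/s))
= 1.1047 × (34.597 μs) = 38.2 μs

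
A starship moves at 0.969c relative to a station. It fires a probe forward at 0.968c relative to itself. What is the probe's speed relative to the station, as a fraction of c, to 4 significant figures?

Relativistic velocity addition: u = (u' + v)/(1 + u'v/c²)
= (0.968 + 0.969)/(1 + 0.968×0.969) = 1.937/1.93799 = 0.9995

u ≈ 0.9995c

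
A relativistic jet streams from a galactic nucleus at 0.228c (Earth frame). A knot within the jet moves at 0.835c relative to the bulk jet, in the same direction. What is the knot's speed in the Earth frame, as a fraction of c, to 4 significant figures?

u ≈ 0.8930c

Relativistic velocity addition: u = (u' + v)/(1 + u'v/c²)
= (0.835 + 0.228)/(1 + 0.835×0.228) = 1.063/1.19038 = 0.8930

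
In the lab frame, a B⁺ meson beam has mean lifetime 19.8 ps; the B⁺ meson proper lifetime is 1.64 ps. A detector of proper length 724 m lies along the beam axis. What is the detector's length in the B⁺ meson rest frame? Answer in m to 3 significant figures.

Time dilation ⇒ γ = Δt/τ₀ = 19.8/1.64 = 12.073
Length contraction: L = L₀/γ = 724/12.073 = 60.0 m

L ≈ 60.0 m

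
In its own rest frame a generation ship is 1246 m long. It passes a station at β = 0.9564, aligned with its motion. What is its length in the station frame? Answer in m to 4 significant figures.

L ≈ 363.9 m

γ = 1/√(1 − 0.9564²) = 3.42395
Length contraction: L = L₀/γ = 1246/3.42395 = 363.9 m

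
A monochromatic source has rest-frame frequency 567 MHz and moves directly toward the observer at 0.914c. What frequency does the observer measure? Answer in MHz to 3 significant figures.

f_obs ≈ 2670 MHz

Relativistic Doppler: f_obs = f_src √((1+β)/(1−β))
= 567 × √(1.9140/0.086000) = 567 × 4.7176 = 2670 MHz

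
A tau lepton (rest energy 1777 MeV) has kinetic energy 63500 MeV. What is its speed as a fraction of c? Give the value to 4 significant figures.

γ = 1 + K/(m₀c²) = 1 + 63500/1777 = 36.7344
β = √(1 − 1/γ²) = 0.9996

β ≈ 0.9996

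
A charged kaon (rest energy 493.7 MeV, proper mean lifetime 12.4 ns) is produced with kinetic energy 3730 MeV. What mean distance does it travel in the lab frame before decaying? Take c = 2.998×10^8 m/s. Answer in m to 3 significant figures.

d ≈ 31.6 m

γ = 1 + K/(m₀c²) = 1 + 3730/493.7 = 8.5552
β = √(1 − 1/γ²) = 0.99315
Dilated lifetime: γτ₀ = 8.5552 × 12.4 ns = 106.08 ns
d = βc·γτ₀ = 0.99315 × (2.998×10^8 m/s) × 1.0608×10^-7 s = 31.6 m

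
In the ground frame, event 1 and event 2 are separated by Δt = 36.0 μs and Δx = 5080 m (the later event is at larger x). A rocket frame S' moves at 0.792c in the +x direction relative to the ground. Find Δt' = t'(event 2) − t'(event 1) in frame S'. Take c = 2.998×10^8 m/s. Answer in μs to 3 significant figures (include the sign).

γ = 1/√(1 − 0.792²) = 1.6379
Δt' = γ(Δt − vΔx/c²) = 1.6379 × (36.0 μs − 0.792×5080 m / (2.998×10^8 m/s))
= 1.6379 × (22.580 μs) = 37.0 μs

Δt' ≈ 37.0 μs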